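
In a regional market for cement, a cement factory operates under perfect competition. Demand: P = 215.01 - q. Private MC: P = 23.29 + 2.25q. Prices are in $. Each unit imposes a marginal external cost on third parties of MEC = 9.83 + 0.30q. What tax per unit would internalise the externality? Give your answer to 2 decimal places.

tax = $25.20 per unit

Social marginal cost = private MC + MEC = 33.12 + 2.55q.
Set SMC = demand: 33.12 + 2.55q = 215.01 - q → q* = 51.2366.
The Pigouvian tax equals MEC at q*: 9.83 + 0.30×51.2366 = 25.2010.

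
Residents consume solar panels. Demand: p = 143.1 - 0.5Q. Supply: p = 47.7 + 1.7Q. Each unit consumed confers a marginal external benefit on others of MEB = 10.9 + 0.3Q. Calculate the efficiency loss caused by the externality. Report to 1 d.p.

Market equilibrium (private): 47.7 + 1.7Q = 143.1 - 0.5Q → Q_m = 43.3636.
Social marginal benefit = demand + MEB = 154.0 - 0.2Q.
Set SMB = MC: 154.0 - 0.2Q = 47.7 + 1.7Q → Q* = 55.9474.
The welfare-loss triangle has base |Q_m − Q*| and height MEB(Q_m) (the vertical gap between SMB and MC is zero at Q* and MEB at Q_m).
DWL = ½ × 12.5838 × 23.9091 = 150.4337.

DWL = 150.4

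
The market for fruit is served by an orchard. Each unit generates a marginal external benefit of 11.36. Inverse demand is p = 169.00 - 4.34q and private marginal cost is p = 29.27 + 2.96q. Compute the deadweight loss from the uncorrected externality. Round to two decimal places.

DWL = 8.84

Market equilibrium (private): 29.27 + 2.96q = 169.00 - 4.34q → q_m = 19.1411.
Social marginal cost = private MC − MEB = 17.91 + 2.96q.
Set SMC = demand: 17.91 + 2.96q = 169.00 - 4.34q → q* = 20.6973.
The loss is the area between SMC and demand from q* to q_m; with linear curves that's a triangle of height MEB(q_m).
DWL = ½ × 1.5562 × 11.3600 = 8.8392.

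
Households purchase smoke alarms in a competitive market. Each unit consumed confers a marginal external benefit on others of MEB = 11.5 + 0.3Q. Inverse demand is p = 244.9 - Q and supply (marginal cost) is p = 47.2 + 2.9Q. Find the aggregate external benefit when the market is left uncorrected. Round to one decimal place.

968.4

Market equilibrium (private): 47.2 + 2.9Q = 244.9 - Q → Q_m = 50.6923.
Total external benefit = ∫₀^{Q_m} (11.5 + 0.3Q) dQ = 11.5×50.6923 + ½×0.3×50.6923² = 968.4178.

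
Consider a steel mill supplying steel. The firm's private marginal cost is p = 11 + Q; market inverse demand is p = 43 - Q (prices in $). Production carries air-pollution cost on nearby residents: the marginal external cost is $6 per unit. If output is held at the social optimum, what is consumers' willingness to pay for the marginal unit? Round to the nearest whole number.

Social marginal cost = private MC + MEC = 17 + Q.
Set SMC = demand: 17 + Q = 43 - Q → Q* = 13.0000.
Consumer price on the demand curve at Q*: 43 − 1×13.0000 = 30.0000.

P = $30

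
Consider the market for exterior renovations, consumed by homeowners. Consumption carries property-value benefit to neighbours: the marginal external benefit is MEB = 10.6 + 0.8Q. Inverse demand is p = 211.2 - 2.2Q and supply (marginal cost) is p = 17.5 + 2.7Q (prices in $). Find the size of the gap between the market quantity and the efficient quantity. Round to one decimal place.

Market equilibrium (private): 17.5 + 2.7Q = 211.2 - 2.2Q → Q_m = 39.5306.
Social marginal benefit = demand + MEB = 221.8 - 1.4Q.
Set SMB = MC: 221.8 - 1.4Q = 17.5 + 2.7Q → Q* = 49.8293.
Gap = |39.5306 − 49.8293| = 10.2987.

10.3 units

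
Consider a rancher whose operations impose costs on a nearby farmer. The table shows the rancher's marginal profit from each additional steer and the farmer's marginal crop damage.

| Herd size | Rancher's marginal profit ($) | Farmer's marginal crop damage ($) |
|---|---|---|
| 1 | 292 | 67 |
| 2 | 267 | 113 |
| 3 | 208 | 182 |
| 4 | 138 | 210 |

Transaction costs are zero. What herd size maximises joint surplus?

3

Bargaining reaches the level where marginal profit last exceeds marginal crop damage.
That holds through level 3 (208 ≥ 182) but not at 4 (138 < 210).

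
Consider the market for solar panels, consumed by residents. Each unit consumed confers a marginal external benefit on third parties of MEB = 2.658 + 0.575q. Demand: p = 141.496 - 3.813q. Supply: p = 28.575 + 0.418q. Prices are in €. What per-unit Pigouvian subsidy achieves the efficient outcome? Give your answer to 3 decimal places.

Social marginal benefit = demand + MEB = 144.154 - 3.238q.
Set SMB = MC: 144.154 - 3.238q = 28.575 + 0.418q → q* = 31.6135.
The Pigouvian subsidy equals MEB at q*: 2.658 + 0.575×31.6135 = 20.8358.

subsidy = €20.836 per unit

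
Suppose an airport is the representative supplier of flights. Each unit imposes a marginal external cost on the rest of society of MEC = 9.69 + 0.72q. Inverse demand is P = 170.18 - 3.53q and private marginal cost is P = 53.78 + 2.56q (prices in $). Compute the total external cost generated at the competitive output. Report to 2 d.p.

$316.72

Market equilibrium (private): 53.78 + 2.56q = 170.18 - 3.53q → q_m = 19.1133.
Total external cost = ∫₀^{q_m} (9.69 + 0.72q) dq = 9.69×19.1133 + ½×0.72×19.1133² = 316.7224.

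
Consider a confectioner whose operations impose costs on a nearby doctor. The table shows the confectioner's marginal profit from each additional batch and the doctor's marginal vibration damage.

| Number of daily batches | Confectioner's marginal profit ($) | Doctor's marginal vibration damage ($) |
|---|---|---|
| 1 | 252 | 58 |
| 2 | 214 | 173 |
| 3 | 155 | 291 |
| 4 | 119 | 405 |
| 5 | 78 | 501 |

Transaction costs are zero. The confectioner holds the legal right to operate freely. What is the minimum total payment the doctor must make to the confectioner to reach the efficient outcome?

Left alone the confectioner would choose level 5 (marginal profit stays positive).
Efficient level: k* = 2 (marginal profit ≥ marginal vibration damage through 2).
The doctor must at least cover the confectioner's forgone profit from cutting 5→2: 155 + 119 + 78 = 352.

$352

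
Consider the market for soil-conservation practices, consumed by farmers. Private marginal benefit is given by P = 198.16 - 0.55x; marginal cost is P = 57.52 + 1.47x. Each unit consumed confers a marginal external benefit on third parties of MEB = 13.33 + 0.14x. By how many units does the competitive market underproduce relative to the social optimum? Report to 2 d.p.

Market equilibrium (private): 57.52 + 1.47x = 198.16 - 0.55x → x_m = 69.6238.
Social marginal benefit = demand + MEB = 211.49 - 0.41x.
Set SMB = MC: 211.49 - 0.41x = 57.52 + 1.47x → x* = 81.8989.
Gap = |69.6238 − 81.8989| = 12.2751.

12.28 units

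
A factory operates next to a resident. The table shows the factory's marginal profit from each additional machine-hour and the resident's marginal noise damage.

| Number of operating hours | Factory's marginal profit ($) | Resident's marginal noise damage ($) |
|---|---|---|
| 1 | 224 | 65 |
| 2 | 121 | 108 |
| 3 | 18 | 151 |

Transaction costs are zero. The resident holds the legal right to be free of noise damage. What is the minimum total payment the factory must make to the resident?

$173

Efficient level: marginal profit ≥ marginal noise damage through level 2, so k* = 2.
With the resident holding the right, the factory must at least compensate total damage at k*: 65 + 108 = 173.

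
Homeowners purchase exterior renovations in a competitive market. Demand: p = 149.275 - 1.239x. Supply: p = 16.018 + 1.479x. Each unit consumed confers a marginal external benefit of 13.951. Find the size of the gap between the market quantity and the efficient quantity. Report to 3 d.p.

5.133 units

Market equilibrium (private): 16.018 + 1.479x = 149.275 - 1.239x → x_m = 49.0276.
Social marginal benefit = demand + MEB = 163.226 - 1.239x.
Set SMB = MC: 163.226 - 1.239x = 16.018 + 1.479x → x* = 54.1604.
Gap = |49.0276 − 54.1604| = 5.1328.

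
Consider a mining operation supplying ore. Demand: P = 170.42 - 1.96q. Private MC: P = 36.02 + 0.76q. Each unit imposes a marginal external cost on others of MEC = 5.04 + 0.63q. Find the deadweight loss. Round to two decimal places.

DWL = 195.26

Market equilibrium (private): 36.02 + 0.76q = 170.42 - 1.96q → q_m = 49.4118.
Social marginal cost = private MC + MEC = 41.06 + 1.39q.
Set SMC = demand: 41.06 + 1.39q = 170.42 - 1.96q → q* = 38.6149.
The loss is the area between SMC and demand from q* to q_m; with linear curves that's a triangle of height MEC(q_m).
DWL = ½ × 10.7969 × 36.1694 = 195.2587.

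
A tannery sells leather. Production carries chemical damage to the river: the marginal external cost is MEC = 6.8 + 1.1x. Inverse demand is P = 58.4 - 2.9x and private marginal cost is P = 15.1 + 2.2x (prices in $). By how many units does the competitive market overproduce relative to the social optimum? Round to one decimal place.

Market equilibrium (private): 15.1 + 2.2x = 58.4 - 2.9x → x_m = 8.4902.
Social marginal cost = private MC + MEC = 21.9 + 3.3x.
Set SMC = demand: 21.9 + 3.3x = 58.4 - 2.9x → x* = 5.8871.
Gap = |8.4902 − 5.8871| = 2.6031.

2.6 units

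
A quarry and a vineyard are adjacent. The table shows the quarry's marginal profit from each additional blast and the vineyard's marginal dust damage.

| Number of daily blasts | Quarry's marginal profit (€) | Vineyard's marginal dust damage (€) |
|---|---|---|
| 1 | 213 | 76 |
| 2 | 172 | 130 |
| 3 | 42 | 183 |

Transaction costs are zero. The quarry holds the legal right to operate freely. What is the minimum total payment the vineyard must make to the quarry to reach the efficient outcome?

Left alone the quarry would choose level 3 (marginal profit stays positive).
Efficient level: k* = 2 (marginal profit ≥ marginal dust damage through 2).
The vineyard must at least cover the quarry's forgone profit from cutting 3→2: 42 = 42.

€42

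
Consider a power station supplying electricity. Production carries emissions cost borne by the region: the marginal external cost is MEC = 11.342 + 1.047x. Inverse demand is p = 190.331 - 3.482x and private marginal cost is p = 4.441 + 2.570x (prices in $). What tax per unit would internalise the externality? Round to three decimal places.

Social marginal cost = private MC + MEC = 15.783 + 3.617x.
Set SMC = demand: 15.783 + 3.617x = 190.331 - 3.482x → x* = 24.5877.
The Pigouvian tax equals MEC at x*: 11.342 + 1.047×24.5877 = 37.0853.

tax = $37.085 per unit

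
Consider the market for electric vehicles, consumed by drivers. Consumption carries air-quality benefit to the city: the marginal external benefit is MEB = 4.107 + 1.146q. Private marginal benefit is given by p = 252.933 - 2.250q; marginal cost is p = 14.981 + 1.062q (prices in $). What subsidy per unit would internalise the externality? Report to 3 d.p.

Social marginal benefit = demand + MEB = 257.040 - 1.104q.
Set SMB = MC: 257.040 - 1.104q = 14.981 + 1.062q → q* = 111.7539.
The Pigouvian subsidy equals MEB at q*: 4.107 + 1.146×111.7539 = 132.1770.

subsidy = $132.177 per unit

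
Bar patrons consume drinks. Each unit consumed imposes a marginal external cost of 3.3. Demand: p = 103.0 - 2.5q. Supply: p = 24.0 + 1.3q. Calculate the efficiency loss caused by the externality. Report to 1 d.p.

DWL = 1.4

Market equilibrium (private): 24.0 + 1.3q = 103.0 - 2.5q → q_m = 20.7895.
Social marginal benefit = demand − MEC = 99.7 - 2.5q.
Set SMB = MC: 99.7 - 2.5q = 24.0 + 1.3q → q* = 19.9211.
The welfare-loss triangle has base |q_m − q*| and height MEC(q_m) (the vertical gap between SMB and MC is zero at q* and MEC at q_m).
DWL = ½ × 0.8684 × 3.3000 = 1.4329.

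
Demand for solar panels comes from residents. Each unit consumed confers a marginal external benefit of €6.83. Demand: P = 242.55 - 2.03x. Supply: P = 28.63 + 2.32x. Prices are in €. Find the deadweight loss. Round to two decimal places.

DWL = €5.36

Market equilibrium (private): 28.63 + 2.32x = 242.55 - 2.03x → x_m = 49.1770.
Social marginal benefit = demand + MEB = 249.38 - 2.03x.
Set SMB = MC: 249.38 - 2.03x = 28.63 + 2.32x → x* = 50.7471.
Height of the DWL triangle at x_m is SMB(x_m) − MC(x_m) = MEB(x_m) = 6.8300.
DWL = ½ × 1.5701 × 6.8300 = 5.3619.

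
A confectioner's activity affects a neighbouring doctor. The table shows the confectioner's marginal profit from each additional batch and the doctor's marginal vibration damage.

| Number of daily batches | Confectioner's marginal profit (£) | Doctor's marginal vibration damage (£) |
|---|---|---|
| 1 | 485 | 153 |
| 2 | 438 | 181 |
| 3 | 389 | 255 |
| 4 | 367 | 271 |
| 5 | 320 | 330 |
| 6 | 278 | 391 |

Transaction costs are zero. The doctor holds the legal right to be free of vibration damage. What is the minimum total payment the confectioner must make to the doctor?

Efficient level: marginal profit ≥ marginal vibration damage through level 4, so k* = 4.
With the doctor holding the right, the confectioner must at least compensate total damage at k*: 153 + 181 + 255 + 271 = 860.

£860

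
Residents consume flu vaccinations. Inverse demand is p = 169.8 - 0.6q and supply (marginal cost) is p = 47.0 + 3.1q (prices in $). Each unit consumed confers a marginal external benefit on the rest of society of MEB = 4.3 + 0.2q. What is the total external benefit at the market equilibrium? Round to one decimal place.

Market equilibrium (private): 47.0 + 3.1q = 169.8 - 0.6q → q_m = 33.1892.
Total external benefit = ∫₀^{q_m} (4.3 + 0.2q) dq = 4.3×33.1892 + ½×0.2×33.1892² = 252.8659.

$252.9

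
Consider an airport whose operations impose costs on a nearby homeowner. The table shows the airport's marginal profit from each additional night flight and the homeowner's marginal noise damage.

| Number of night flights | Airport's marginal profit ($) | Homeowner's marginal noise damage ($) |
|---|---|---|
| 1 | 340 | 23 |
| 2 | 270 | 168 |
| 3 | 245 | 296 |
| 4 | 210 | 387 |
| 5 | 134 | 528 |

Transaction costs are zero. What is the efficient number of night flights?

2

Bargaining reaches the level where marginal profit last exceeds marginal noise damage.
That holds through level 2 (270 ≥ 168) but not at 3 (245 < 296).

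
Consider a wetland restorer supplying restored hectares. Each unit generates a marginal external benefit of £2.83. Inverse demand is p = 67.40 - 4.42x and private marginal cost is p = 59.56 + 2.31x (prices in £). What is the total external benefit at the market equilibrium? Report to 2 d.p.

£3.30

Market equilibrium (private): 59.56 + 2.31x = 67.40 - 4.42x → x_m = 1.1649.
Total external benefit = MEB × x_m = 2.83 × 1.1649 = 3.2967.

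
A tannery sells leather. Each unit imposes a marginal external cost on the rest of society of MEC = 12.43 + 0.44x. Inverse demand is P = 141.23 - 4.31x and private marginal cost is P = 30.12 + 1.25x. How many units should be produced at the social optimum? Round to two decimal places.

Social marginal cost = private MC + MEC = 42.55 + 1.69x.
Set SMC = demand: 42.55 + 1.69x = 141.23 - 4.31x → x* = 16.4467.

x* = 16.45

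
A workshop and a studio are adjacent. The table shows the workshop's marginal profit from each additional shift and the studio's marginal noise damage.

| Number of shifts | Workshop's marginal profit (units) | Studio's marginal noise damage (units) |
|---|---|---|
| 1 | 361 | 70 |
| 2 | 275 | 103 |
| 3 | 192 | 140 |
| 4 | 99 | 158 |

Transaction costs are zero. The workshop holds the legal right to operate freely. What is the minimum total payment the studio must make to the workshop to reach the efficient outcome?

99

Left alone the workshop would choose level 4 (marginal profit stays positive).
Efficient level: k* = 3 (marginal profit ≥ marginal noise damage through 3).
The studio must at least cover the workshop's forgone profit from cutting 4→3: 99 = 99.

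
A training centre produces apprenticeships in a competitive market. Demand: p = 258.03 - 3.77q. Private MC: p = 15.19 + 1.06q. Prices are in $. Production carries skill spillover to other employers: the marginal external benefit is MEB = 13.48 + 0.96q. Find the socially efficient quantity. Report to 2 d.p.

q* = 66.23

Social marginal cost = private MC − MEB = 1.71 + 0.10q.
Set SMC = demand: 1.71 + 0.10q = 258.03 - 3.77q → q* = 66.2326.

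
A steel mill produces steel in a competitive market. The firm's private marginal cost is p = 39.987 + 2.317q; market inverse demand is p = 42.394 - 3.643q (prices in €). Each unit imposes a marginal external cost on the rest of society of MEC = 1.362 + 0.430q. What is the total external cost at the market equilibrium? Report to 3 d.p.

Market equilibrium (private): 39.987 + 2.317q = 42.394 - 3.643q → q_m = 0.4039.
Total external cost = ∫₀^{q_m} (1.362 + 0.430q) dq = 1.362×0.4039 + ½×0.430×0.4039² = 0.5852.

€0.585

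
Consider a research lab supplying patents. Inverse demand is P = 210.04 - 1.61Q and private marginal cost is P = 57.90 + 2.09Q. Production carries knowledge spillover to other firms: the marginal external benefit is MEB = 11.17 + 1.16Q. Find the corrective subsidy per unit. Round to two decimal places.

subsidy = 85.75 per unit

Social marginal cost = private MC − MEB = 46.73 + 0.93Q.
Set SMC = demand: 46.73 + 0.93Q = 210.04 - 1.61Q → Q* = 64.2953.
The Pigouvian subsidy equals MEB at Q*: 11.17 + 1.16×64.2953 = 85.7525.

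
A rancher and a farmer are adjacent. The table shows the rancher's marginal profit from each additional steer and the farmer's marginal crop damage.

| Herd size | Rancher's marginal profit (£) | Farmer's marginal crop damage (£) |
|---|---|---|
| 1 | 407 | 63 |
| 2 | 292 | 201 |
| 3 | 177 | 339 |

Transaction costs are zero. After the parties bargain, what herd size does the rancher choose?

2

Bargaining reaches the level where marginal profit last exceeds marginal crop damage.
That holds through level 2 (292 ≥ 201) but not at 3 (177 < 339).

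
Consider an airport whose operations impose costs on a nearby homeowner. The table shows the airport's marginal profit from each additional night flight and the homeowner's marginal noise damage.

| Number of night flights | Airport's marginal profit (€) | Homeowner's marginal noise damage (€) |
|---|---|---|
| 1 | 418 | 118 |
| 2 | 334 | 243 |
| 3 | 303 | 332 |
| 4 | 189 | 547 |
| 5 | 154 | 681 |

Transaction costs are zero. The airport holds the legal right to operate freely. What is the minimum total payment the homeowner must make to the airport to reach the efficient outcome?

Left alone the airport would choose level 5 (marginal profit stays positive).
Efficient level: k* = 2 (marginal profit ≥ marginal noise damage through 2).
The homeowner must at least cover the airport's forgone profit from cutting 5→2: 303 + 189 + 154 = 646.

€646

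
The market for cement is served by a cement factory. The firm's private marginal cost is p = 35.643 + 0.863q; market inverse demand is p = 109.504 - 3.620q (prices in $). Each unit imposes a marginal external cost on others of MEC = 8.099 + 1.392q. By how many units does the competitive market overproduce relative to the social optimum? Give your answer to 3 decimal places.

Market equilibrium (private): 35.643 + 0.863q = 109.504 - 3.620q → q_m = 16.4758.
Social marginal cost = private MC + MEC = 43.742 + 2.255q.
Set SMC = demand: 43.742 + 2.255q = 109.504 - 3.620q → q* = 11.1935.
Gap = |16.4758 − 11.1935| = 5.2823.

5.282 units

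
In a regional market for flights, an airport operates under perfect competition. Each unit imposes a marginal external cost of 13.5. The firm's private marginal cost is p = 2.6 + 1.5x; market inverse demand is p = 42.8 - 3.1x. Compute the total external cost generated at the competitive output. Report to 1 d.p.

Market equilibrium (private): 2.6 + 1.5x = 42.8 - 3.1x → x_m = 8.7391.
Total external cost = MEC × x_m = 13.5 × 8.7391 = 117.9779.

118.0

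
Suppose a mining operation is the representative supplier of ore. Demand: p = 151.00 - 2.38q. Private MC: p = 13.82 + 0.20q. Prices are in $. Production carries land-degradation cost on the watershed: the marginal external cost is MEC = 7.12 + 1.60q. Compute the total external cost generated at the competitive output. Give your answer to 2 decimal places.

Market equilibrium (private): 13.82 + 0.20q = 151.00 - 2.38q → q_m = 53.1705.
Total external cost = ∫₀^{q_m} (7.12 + 1.60q) dq = 7.12×53.1705 + ½×1.60×53.1705² = 2640.2556.

$2640.26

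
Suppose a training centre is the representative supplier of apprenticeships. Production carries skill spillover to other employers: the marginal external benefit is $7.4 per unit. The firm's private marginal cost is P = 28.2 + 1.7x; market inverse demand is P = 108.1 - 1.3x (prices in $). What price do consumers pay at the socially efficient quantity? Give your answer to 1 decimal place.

Social marginal cost = private MC − MEB = 20.8 + 1.7x.
Set SMC = demand: 20.8 + 1.7x = 108.1 - 1.3x → x* = 29.1000.
Consumer price on the demand curve at x*: 108.1 − 1.3×29.1000 = 70.2700.

P = $70.3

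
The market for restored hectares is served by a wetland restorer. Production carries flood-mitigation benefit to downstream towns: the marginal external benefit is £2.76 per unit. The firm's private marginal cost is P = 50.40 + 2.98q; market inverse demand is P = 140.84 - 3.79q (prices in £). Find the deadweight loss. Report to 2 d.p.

Market equilibrium (private): 50.40 + 2.98q = 140.84 - 3.79q → q_m = 13.3589.
Social marginal cost = private MC − MEB = 47.64 + 2.98q.
Set SMC = demand: 47.64 + 2.98q = 140.84 - 3.79q → q* = 13.7666.
The welfare-loss triangle has base |q_m − q*| and height MEB(q_m) (the vertical gap between SMC and demand is zero at q* and MEB at q_m).
DWL = ½ × 0.4077 × 2.7600 = 0.5626.

DWL = £0.56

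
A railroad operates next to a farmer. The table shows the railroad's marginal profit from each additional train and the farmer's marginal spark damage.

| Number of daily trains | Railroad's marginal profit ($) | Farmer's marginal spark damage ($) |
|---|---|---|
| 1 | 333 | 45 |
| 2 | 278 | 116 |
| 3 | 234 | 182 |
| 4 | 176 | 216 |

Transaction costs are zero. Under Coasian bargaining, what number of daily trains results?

3

Bargaining reaches the level where marginal profit last exceeds marginal spark damage.
That holds through level 3 (234 ≥ 182) but not at 4 (176 < 216).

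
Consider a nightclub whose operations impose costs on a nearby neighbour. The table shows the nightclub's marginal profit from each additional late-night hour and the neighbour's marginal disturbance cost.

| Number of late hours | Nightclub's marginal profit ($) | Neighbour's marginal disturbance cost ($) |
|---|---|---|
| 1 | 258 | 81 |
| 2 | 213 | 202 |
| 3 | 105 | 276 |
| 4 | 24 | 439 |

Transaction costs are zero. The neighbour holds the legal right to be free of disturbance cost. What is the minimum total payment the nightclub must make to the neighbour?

$283

Efficient level: marginal profit ≥ marginal disturbance cost through level 2, so k* = 2.
With the neighbour holding the right, the nightclub must at least compensate total damage at k*: 81 + 202 = 283.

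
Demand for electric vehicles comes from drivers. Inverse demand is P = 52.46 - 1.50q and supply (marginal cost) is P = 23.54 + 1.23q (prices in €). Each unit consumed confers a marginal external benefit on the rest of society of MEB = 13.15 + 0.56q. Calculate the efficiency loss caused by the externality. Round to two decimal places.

DWL = €83.90

Market equilibrium (private): 23.54 + 1.23q = 52.46 - 1.50q → q_m = 10.5934.
Social marginal benefit = demand + MEB = 65.61 - 0.94q.
Set SMB = MC: 65.61 - 0.94q = 23.54 + 1.23q → q* = 19.3871.
Height of the DWL triangle at q_m is SMB(q_m) − MC(q_m) = MEB(q_m) = 19.0823.
DWL = ½ × 8.7937 × 19.0823 = 83.9020.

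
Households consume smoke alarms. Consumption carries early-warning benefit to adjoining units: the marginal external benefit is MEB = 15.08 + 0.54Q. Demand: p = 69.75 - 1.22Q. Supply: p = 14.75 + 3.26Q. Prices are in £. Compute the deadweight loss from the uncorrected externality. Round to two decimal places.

Market equilibrium (private): 14.75 + 3.26Q = 69.75 - 1.22Q → Q_m = 12.2768.
Social marginal benefit = demand + MEB = 84.83 - 0.68Q.
Set SMB = MC: 84.83 - 0.68Q = 14.75 + 3.26Q → Q* = 17.7868.
The welfare-loss triangle has base |Q_m − Q*| and height MEB(Q_m) (the vertical gap between SMB and MC is zero at Q* and MEB at Q_m).
DWL = ½ × 5.5100 × 21.7095 = 59.8097.

DWL = £59.81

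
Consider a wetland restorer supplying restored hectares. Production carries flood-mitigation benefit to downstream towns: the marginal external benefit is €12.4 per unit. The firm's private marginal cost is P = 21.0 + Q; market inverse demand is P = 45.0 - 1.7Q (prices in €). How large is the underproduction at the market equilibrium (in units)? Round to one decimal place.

4.6 units

Market equilibrium (private): 21.0 + Q = 45.0 - 1.7Q → Q_m = 8.8889.
Social marginal cost = private MC − MEB = 8.6 + Q.
Set SMC = demand: 8.6 + Q = 45.0 - 1.7Q → Q* = 13.4815.
Gap = |8.8889 − 13.4815| = 4.5926.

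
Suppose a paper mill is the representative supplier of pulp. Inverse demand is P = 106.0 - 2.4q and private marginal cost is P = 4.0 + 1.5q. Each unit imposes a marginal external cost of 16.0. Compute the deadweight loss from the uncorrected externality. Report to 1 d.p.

DWL = 32.8

Market equilibrium (private): 4.0 + 1.5q = 106.0 - 2.4q → q_m = 26.1538.
Social marginal cost = private MC + MEC = 20.0 + 1.5q.
Set SMC = demand: 20.0 + 1.5q = 106.0 - 2.4q → q* = 22.0513.
Between q* and q_m the wedge SMC − demand runs linearly from 0 to MEC(q_m), so the loss is a triangle.
DWL = ½ × 4.1025 × 16.0000 = 32.8200.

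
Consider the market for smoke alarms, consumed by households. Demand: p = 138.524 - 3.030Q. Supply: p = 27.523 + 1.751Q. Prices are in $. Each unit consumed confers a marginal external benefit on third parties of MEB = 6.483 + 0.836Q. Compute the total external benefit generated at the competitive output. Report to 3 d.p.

$375.833

Market equilibrium (private): 27.523 + 1.751Q = 138.524 - 3.030Q → Q_m = 23.2171.
Total external benefit = ∫₀^{Q_m} (6.483 + 0.836Q) dQ = 6.483×23.2171 + ½×0.836×23.2171² = 375.8326.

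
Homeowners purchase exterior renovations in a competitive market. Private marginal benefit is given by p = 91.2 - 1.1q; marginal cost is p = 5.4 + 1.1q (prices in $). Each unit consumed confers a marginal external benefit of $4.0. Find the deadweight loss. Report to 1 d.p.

DWL = $3.6

Market equilibrium (private): 5.4 + 1.1q = 91.2 - 1.1q → q_m = 39.0000.
Social marginal benefit = demand + MEB = 95.2 - 1.1q.
Set SMB = MC: 95.2 - 1.1q = 5.4 + 1.1q → q* = 40.8182.
Height of the DWL triangle at q_m is SMB(q_m) − MC(q_m) = MEB(q_m) = 4.0000.
DWL = ½ × 1.8182 × 4.0000 = 3.6364.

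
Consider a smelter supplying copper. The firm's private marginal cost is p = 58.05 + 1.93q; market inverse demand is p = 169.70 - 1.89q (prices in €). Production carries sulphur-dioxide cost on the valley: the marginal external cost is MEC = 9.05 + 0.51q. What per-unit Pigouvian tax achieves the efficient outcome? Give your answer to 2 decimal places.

Social marginal cost = private MC + MEC = 67.10 + 2.44q.
Set SMC = demand: 67.10 + 2.44q = 169.70 - 1.89q → q* = 23.6952.
The Pigouvian tax equals MEC at q*: 9.05 + 0.51×23.6952 = 21.1346.

tax = €21.13 per unit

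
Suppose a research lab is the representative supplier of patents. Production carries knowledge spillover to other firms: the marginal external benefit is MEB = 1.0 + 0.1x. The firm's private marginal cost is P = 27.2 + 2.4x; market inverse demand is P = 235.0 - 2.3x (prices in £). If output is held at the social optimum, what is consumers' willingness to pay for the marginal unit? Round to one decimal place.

P = £130.6

Social marginal cost = private MC − MEB = 26.2 + 2.3x.
Set SMC = demand: 26.2 + 2.3x = 235.0 - 2.3x → x* = 45.3913.
Consumer price on the demand curve at x*: 235.0 − 2.3×45.3913 = 130.6000.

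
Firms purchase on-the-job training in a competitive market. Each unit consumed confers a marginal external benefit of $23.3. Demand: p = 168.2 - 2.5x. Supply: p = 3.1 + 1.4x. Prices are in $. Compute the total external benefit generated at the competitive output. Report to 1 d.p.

Market equilibrium (private): 3.1 + 1.4x = 168.2 - 2.5x → x_m = 42.3333.
Total external benefit = MEB × x_m = 23.3 × 42.3333 = 986.3659.

$986.4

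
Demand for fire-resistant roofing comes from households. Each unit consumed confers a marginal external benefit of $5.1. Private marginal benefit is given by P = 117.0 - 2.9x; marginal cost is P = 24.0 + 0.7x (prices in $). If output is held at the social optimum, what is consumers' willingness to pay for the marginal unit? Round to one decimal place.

Social marginal benefit = demand + MEB = 122.1 - 2.9x.
Set SMB = MC: 122.1 - 2.9x = 24.0 + 0.7x → x* = 27.2500.
Consumer price on the demand curve at x*: 117.0 − 2.9×27.2500 = 37.9750.

P = $38.0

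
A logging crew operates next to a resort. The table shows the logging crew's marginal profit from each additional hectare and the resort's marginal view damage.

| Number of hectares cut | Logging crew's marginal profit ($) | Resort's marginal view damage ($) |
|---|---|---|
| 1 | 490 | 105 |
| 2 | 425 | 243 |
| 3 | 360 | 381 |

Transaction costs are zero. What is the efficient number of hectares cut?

Bargaining reaches the level where marginal profit last exceeds marginal view damage.
That holds through level 2 (425 ≥ 243) but not at 3 (360 < 381).

2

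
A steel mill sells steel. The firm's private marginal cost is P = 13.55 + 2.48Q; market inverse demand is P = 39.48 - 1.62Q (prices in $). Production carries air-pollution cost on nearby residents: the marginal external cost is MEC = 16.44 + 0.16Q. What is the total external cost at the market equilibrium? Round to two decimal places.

$107.17

Market equilibrium (private): 13.55 + 2.48Q = 39.48 - 1.62Q → Q_m = 6.3244.
Total external cost = ∫₀^{Q_m} (16.44 + 0.16Q) dQ = 16.44×6.3244 + ½×0.16×6.3244² = 107.1730.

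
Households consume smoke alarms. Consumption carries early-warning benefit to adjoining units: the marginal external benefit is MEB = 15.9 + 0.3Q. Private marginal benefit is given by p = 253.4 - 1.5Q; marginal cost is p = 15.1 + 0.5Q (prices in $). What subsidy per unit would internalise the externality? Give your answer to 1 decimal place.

subsidy = $60.8 per unit

Social marginal benefit = demand + MEB = 269.3 - 1.2Q.
Set SMB = MC: 269.3 - 1.2Q = 15.1 + 0.5Q → Q* = 149.5294.
The Pigouvian subsidy equals MEB at Q*: 15.9 + 0.3×149.5294 = 60.7588.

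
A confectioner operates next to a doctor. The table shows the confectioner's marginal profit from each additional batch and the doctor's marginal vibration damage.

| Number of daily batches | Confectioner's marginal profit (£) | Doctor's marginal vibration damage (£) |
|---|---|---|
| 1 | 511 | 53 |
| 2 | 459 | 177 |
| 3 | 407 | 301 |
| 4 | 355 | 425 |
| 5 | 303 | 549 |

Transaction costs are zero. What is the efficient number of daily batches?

Bargaining reaches the level where marginal profit last exceeds marginal vibration damage.
That holds through level 3 (407 ≥ 301) but not at 4 (355 < 425).

3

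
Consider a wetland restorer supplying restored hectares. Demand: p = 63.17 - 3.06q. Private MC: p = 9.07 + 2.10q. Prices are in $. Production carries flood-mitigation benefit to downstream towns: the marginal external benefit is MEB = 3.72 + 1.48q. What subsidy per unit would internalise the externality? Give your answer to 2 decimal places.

subsidy = $26.97 per unit

Social marginal cost = private MC − MEB = 5.35 + 0.62q.
Set SMC = demand: 5.35 + 0.62q = 63.17 - 3.06q → q* = 15.7120.
The Pigouvian subsidy equals MEB at q*: 3.72 + 1.48×15.7120 = 26.9738.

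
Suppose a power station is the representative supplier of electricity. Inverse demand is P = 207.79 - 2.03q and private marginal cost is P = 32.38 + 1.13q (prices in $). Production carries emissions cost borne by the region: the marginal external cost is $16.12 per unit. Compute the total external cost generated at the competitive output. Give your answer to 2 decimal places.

$894.81

Market equilibrium (private): 32.38 + 1.13q = 207.79 - 2.03q → q_m = 55.5095.
Total external cost = MEC × q_m = 16.12 × 55.5095 = 894.8131.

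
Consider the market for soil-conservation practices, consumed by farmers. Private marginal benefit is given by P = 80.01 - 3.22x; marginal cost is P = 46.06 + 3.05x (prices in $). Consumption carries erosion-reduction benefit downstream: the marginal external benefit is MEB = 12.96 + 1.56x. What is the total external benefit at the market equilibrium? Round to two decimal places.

$93.04

Market equilibrium (private): 46.06 + 3.05x = 80.01 - 3.22x → x_m = 5.4147.
Total external benefit = ∫₀^{x_m} (12.96 + 1.56x) dx = 12.96×5.4147 + ½×1.56×5.4147² = 93.0433.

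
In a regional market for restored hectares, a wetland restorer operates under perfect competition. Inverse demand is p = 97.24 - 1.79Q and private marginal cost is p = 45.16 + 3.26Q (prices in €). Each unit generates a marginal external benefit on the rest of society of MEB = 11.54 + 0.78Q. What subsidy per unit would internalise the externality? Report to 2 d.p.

subsidy = €23.16 per unit

Social marginal cost = private MC − MEB = 33.62 + 2.48Q.
Set SMC = demand: 33.62 + 2.48Q = 97.24 - 1.79Q → Q* = 14.8993.
The Pigouvian subsidy equals MEB at Q*: 11.54 + 0.78×14.8993 = 23.1615.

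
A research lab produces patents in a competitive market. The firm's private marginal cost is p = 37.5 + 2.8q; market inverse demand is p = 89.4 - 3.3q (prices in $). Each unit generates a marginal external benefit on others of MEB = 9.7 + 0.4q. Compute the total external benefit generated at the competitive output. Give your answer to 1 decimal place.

$97.0

Market equilibrium (private): 37.5 + 2.8q = 89.4 - 3.3q → q_m = 8.5082.
Total external benefit = ∫₀^{q_m} (9.7 + 0.4q) dq = 9.7×8.5082 + ½×0.4×8.5082² = 97.0074.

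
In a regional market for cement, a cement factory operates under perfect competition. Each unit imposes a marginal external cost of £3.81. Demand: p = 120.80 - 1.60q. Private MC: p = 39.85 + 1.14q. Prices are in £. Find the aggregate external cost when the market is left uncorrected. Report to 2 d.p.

Market equilibrium (private): 39.85 + 1.14q = 120.80 - 1.60q → q_m = 29.5438.
Total external cost = MEC × q_m = 3.81 × 29.5438 = 112.5619.

£112.56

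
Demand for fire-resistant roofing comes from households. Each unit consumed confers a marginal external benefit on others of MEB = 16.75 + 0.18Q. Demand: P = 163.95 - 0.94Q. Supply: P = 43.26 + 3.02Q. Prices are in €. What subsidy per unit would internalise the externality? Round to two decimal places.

Social marginal benefit = demand + MEB = 180.70 - 0.76Q.
Set SMB = MC: 180.70 - 0.76Q = 43.26 + 3.02Q → Q* = 36.3598.
The Pigouvian subsidy equals MEB at Q*: 16.75 + 0.18×36.3598 = 23.2948.

subsidy = €23.29 per unit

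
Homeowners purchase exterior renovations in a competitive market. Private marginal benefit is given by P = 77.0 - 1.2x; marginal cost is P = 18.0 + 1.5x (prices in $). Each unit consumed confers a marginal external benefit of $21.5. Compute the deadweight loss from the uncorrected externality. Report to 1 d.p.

Market equilibrium (private): 18.0 + 1.5x = 77.0 - 1.2x → x_m = 21.8519.
Social marginal benefit = demand + MEB = 98.5 - 1.2x.
Set SMB = MC: 98.5 - 1.2x = 18.0 + 1.5x → x* = 29.8148.
The loss is the area between SMB and MC from x* to x_m; with linear curves that's a triangle of height MEB(x_m).
DWL = ½ × 7.9629 × 21.5000 = 85.6012.

DWL = $85.6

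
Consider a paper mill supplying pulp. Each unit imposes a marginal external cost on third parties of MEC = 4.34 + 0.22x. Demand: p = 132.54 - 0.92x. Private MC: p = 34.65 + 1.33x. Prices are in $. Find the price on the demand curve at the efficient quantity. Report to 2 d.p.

Social marginal cost = private MC + MEC = 38.99 + 1.55x.
Set SMC = demand: 38.99 + 1.55x = 132.54 - 0.92x → x* = 37.8745.
Consumer price on the demand curve at x*: 132.54 − 0.92×37.8745 = 97.6955.

P = $97.70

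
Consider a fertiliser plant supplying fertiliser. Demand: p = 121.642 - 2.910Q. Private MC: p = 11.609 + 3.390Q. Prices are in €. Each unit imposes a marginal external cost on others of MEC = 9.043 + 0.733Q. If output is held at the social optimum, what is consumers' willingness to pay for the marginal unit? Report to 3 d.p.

P = €79.856

Social marginal cost = private MC + MEC = 20.652 + 4.123Q.
Set SMC = demand: 20.652 + 4.123Q = 121.642 - 2.910Q → Q* = 14.3594.
Consumer price on the demand curve at Q*: 121.642 − 2.910×14.3594 = 79.8561.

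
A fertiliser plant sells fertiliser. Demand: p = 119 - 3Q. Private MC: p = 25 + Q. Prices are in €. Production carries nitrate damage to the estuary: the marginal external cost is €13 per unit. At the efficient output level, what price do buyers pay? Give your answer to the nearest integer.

Social marginal cost = private MC + MEC = 38 + Q.
Set SMC = demand: 38 + Q = 119 - 3Q → Q* = 20.2500.
Consumer price on the demand curve at Q*: 119 − 3×20.2500 = 58.2500.

P = €58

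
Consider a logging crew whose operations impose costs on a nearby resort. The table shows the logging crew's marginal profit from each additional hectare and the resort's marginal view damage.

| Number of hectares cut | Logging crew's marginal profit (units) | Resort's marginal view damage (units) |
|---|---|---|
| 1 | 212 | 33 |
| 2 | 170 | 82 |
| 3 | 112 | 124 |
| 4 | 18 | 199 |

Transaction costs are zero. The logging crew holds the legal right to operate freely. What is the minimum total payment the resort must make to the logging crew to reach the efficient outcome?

Left alone the logging crew would choose level 4 (marginal profit stays positive).
Efficient level: k* = 2 (marginal profit ≥ marginal view damage through 2).
The resort must at least cover the logging crew's forgone profit from cutting 4→2: 112 + 18 = 130.

130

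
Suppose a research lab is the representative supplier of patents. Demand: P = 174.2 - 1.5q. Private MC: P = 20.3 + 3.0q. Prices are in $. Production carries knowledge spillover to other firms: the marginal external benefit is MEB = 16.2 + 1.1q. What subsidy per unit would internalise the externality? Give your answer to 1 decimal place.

Social marginal cost = private MC − MEB = 4.1 + 1.9q.
Set SMC = demand: 4.1 + 1.9q = 174.2 - 1.5q → q* = 50.0294.
The Pigouvian subsidy equals MEB at q*: 16.2 + 1.1×50.0294 = 71.2323.

subsidy = $71.2 per unit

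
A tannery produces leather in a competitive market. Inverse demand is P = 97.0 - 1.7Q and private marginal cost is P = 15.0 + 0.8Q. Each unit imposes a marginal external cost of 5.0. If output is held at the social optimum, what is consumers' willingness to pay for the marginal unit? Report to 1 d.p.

P = 44.6

Social marginal cost = private MC + MEC = 20.0 + 0.8Q.
Set SMC = demand: 20.0 + 0.8Q = 97.0 - 1.7Q → Q* = 30.8000.
Consumer price on the demand curve at Q*: 97.0 − 1.7×30.8000 = 44.6400.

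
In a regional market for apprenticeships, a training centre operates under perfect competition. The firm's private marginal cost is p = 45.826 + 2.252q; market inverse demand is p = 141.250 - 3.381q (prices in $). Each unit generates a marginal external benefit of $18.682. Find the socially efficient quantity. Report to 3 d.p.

q* = 20.257

Social marginal cost = private MC − MEB = 27.144 + 2.252q.
Set SMC = demand: 27.144 + 2.252q = 141.250 - 3.381q → q* = 20.2567.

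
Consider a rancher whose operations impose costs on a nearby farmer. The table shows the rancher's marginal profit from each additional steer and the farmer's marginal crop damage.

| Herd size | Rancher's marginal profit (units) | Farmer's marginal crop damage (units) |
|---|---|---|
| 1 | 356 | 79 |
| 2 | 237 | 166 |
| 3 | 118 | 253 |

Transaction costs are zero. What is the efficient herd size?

Bargaining reaches the level where marginal profit last exceeds marginal crop damage.
That holds through level 2 (237 ≥ 166) but not at 3 (118 < 253).

2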